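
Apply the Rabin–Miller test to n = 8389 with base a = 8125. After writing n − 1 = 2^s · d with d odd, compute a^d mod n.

n − 1 = 8388 = 2^2 · 2097, so s = 2 and d = 2097.
Repeated squaring mod 8389: 8125^1 ≡ 8125, 8125^2 ≡ 2584, 8125^4 ≡ 7801, 8125^8 ≡ 1795, 8125^16 ≡ 649, 8125^32 ≡ 1751, 8125^64 ≡ 4016, 8125^128 ≡ 4598, 8125^256 ≡ 1324, 8125^512 ≡ 8064, 8125^1024 ≡ 4957, 8125^2048 ≡ 468.
2097 = 2048 + 32 + 16 + 1, so 8125^2097 ≡ 468·1751·649·8125 ≡ 8388 (mod 8389).

8388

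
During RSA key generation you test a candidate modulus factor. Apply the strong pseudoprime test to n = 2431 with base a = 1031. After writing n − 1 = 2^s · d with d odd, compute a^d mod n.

1000

n − 1 = 2430 = 2^1 · 1215, so s = 1 and d = 1215.
Repeated squaring mod 2431: 1031^1 ≡ 1031, 1031^2 ≡ 614, 1031^4 ≡ 191, 1031^8 ≡ 16, 1031^16 ≡ 256, 1031^32 ≡ 2330, 1031^64 ≡ 477, 1031^128 ≡ 1446, 1031^256 ≡ 256, 1031^512 ≡ 2330, 1031^1024 ≡ 477.
1215 = 1024 + 128 + 32 + 16 + 8 + 4 + 2 + 1, so 1031^1215 ≡ 477·1446·2330·256·16·191·614·1031 ≡ 1000 (mod 2431).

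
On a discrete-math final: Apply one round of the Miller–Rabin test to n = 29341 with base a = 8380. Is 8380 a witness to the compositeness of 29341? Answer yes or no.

no

n − 1 = 29340 = 2^2 · 7335, so s = 2 and d = 7335.
x_0 = 8380^7335 mod 29341 = 21910.
x_0 is neither 1 nor 29340, so continue squaring.
x_1 = 21910^2 mod 29341 = 29340.
x_1 ≡ −1, so 8380 is not a witness.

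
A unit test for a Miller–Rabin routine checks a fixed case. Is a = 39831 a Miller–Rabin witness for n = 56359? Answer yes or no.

n − 1 = 56358 = 2^1 · 28179, so s = 1 and d = 28179.
x_0 = 39831^28179 mod 56359 = 56358.
x_0 = 56358 ≡ −1, so 39831 is not a witness.

no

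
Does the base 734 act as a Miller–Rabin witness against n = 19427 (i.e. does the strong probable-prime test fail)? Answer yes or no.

n − 1 = 19426 = 2^1 · 9713, so s = 1 and d = 9713.
x_0 = 734^9713 mod 19427 = 1.
x_0 = 1, so 734 is not a witness.

no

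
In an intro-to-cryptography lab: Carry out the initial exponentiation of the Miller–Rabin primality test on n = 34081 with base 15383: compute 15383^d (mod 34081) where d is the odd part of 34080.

n − 1 = 34080 = 2^5 · 1065, so s = 5 and d = 1065.
15383^1065 mod 34081 = 24817.

24817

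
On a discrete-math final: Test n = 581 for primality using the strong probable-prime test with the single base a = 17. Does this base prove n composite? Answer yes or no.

yes

n − 1 = 580 = 2^2 · 145, so s = 2 and d = 145.
x_0 = 17^145 mod 581 = 87.
x_0 is neither 1 nor 580, so continue squaring.
x_1 = 87^2 mod 581 = 16.
Reached i = s−1 = 1 without hitting −1: 17 is a Miller–Rabin witness and 581 is composite.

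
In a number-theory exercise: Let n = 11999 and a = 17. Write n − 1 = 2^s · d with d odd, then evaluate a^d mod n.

3312

n − 1 = 11998 = 2^1 · 5999, so s = 1 and d = 5999.
17^5999 mod 11999 = 3312.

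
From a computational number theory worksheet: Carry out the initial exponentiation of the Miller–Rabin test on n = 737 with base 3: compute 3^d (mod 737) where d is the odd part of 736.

137

n − 1 = 736 = 2^5 · 23, so s = 5 and d = 23.
3^23 mod 737 = 137.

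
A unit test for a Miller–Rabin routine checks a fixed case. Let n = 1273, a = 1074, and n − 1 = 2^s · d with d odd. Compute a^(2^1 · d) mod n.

216

n − 1 = 1272 = 2^3 · 159, so s = 3 and d = 159.
x_0 = 1074^159 mod 1273 = 179.
x_1 = 179^2 mod 1273 = 216.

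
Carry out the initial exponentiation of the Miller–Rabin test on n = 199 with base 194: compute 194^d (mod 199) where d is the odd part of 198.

198

n − 1 = 198 = 2^1 · 99, so s = 1 and d = 99.
194^99 mod 199 = 198.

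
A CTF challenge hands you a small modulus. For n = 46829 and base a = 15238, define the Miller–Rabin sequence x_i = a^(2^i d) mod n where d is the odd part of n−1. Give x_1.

1

n − 1 = 46828 = 2^2 · 11707, so s = 2 and d = 11707.
Repeated squaring mod 46829: 15238^1 ≡ 15238, 15238^2 ≡ 18462, 15238^4 ≡ 23982, 15238^8 ≡ 29375, 15238^16 ≡ 19471, 15238^32 ≡ 39086, 15238^64 ≡ 12929, 15238^128 ≡ 26340, 15238^256 ≡ 23965, 15238^512 ≡ 10369, 15238^1024 ≡ 43606, 15238^2048 ≡ 38520, 15238^4096 ≡ 13535, 15238^8192 ≡ 1177.
11707 = 8192 + 2048 + 1024 + 256 + 128 + 32 + 16 + 8 + 2 + 1, so 15238^11707 ≡ 1177·38520·43606·23965·26340·39086·19471·29375·18462·15238 ≡ 1 (mod 46829).
x_0 = 1.
x_1 = 1^2 mod 46829 = 1.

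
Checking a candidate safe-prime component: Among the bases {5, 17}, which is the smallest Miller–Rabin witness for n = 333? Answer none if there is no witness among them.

n − 1 = 332 = 2^2 · 83, so s = 2 and d = 83.
Base 5: x_0 = 5^83 mod 333 = 2. x_0 is neither 1 nor 332, so continue squaring. x_1 = 2^2 mod 333 = 4. Reached i = s−1 = 1 without hitting −1: 5 is a Miller–Rabin witness and 333 is composite.
Base 17: x_0 = 17^83 mod 333 = 143. x_0 is neither 1 nor 332, so continue squaring. x_1 = 143^2 mod 333 = 136. Reached i = s−1 = 1 without hitting −1: 17 is a Miller–Rabin witness and 333 is composite.
The smallest witness among the given bases is 5.

5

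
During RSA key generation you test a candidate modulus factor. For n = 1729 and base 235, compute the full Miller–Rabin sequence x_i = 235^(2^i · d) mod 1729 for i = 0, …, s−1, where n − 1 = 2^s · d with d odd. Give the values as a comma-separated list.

n − 1 = 1728 = 2^6 · 27, so s = 6 and d = 27.
x_0 = 235^27 mod 1729 = 1.
x_1 = 1^2 mod 1729 = 1.
x_2 = 1^2 mod 1729 = 1.
x_3 = 1^2 mod 1729 = 1.
x_4 = 1^2 mod 1729 = 1.
x_5 = 1^2 mod 1729 = 1.

1, 1, 1, 1, 1, 1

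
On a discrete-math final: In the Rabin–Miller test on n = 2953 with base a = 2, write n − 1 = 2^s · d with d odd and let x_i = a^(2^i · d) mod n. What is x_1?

2952

n − 1 = 2952 = 2^3 · 369, so s = 3 and d = 369.
x_0 = 2^369 mod 2953 = 1226.
x_1 = 1226^2 mod 2953 = 2952.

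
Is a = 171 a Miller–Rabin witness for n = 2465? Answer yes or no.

n − 1 = 2464 = 2^5 · 77, so s = 5 and d = 77.
x_0 = 171^77 mod 2465 = 766.
x_0 is neither 1 nor 2464, so continue squaring.
x_1 = 766^2 mod 2465 = 86.
x_2 = 86^2 mod 2465 = 1.
x_2 = 1 but x_1 ≠ ±1, a nontrivial square root of 1 — 171 is a witness and 2465 is composite.

yes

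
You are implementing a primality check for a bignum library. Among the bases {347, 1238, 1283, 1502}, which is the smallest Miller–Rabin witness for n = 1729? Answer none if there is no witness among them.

1238

n − 1 = 1728 = 2^6 · 27, so s = 6 and d = 27.
Base 347: x_0 = 347^27 mod 1729 = 1. x_0 = 1, so 347 is not a witness.
Base 1238: x_0 = 1238^27 mod 1729 = 664. x_0 is neither 1 nor 1728, so continue squaring. x_1 = 664^2 mod 1729 = 1. x_1 = 1 but x_0 ≠ ±1, a nontrivial square root of 1 — 1238 is a witness and 1729 is composite.
Base 1283: x_0 = 1283^27 mod 1729 = 911. x_0 is neither 1 nor 1728, so continue squaring. x_1 = 911^2 mod 1729 = 1. x_1 = 1 but x_0 ≠ ±1, a nontrivial square root of 1 — 1283 is a witness and 1729 is composite.
Base 1502: x_0 = 1502^27 mod 1729 = 1331. x_0 is neither 1 nor 1728, so continue squaring. x_1 = 1331^2 mod 1729 = 1065. x_2 = 1065^2 mod 1729 = 1. x_2 = 1 but x_1 ≠ ±1, a nontrivial square root of 1 — 1502 is a witness and 1729 is composite.
The smallest witness among the given bases is 1238.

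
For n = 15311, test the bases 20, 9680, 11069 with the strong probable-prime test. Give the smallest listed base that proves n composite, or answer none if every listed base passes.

9680

n − 1 = 15310 = 2^1 · 7655, so s = 1 and d = 7655.
Base 20: x_0 = 20^7655 mod 15311 = 1. x_0 = 1, so 20 is not a witness.
Base 9680: x_0 = 9680^7655 mod 15311 = 1782. x_0 ∉ {1, 15310} and s = 1, so 9680 is a Miller–Rabin witness and 15311 is composite.
Base 11069: x_0 = 11069^7655 mod 15311 = 721. x_0 ∉ {1, 15310} and s = 1, so 11069 is a Miller–Rabin witness and 15311 is composite.
The smallest witness among the given bases is 9680.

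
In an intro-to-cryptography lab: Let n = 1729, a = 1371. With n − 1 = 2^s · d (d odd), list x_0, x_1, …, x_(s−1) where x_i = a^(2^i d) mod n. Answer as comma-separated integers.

n − 1 = 1728 = 2^6 · 27, so s = 6 and d = 27.
x_0 = 1371^27 mod 1729 = 398.
x_1 = 398^2 mod 1729 = 1065.
x_2 = 1065^2 mod 1729 = 1.
x_3 = 1^2 mod 1729 = 1.
x_4 = 1^2 mod 1729 = 1.
x_5 = 1^2 mod 1729 = 1.

398, 1065, 1, 1, 1, 1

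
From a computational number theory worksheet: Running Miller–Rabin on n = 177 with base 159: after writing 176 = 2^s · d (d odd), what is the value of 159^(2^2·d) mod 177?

108

n − 1 = 176 = 2^4 · 11, so s = 4 and d = 11.
x_0 = 159^11 mod 177 = 78.
x_1 = 78^2 mod 177 = 66.
x_2 = 66^2 mod 177 = 108.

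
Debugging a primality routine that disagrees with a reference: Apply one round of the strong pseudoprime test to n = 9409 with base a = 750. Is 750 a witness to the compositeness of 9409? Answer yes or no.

n − 1 = 9408 = 2^6 · 147, so s = 6 and d = 147.
x_0 = 750^147 mod 9409 = 5742.
x_0 is neither 1 nor 9408, so continue squaring.
x_1 = 5742^2 mod 9409 = 1428.
x_2 = 1428^2 mod 9409 = 6840.
x_3 = 6840^2 mod 9409 = 4052.
x_4 = 4052^2 mod 9409 = 9408.
x_4 ≡ −1, so 750 is not a witness.

no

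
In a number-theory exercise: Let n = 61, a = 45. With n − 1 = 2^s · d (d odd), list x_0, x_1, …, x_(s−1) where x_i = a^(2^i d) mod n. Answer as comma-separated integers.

n − 1 = 60 = 2^2 · 15, so s = 2 and d = 15.
x_0 = 45^15 mod 61 = 60.
x_1 = 60^2 mod 61 = 1.

60, 1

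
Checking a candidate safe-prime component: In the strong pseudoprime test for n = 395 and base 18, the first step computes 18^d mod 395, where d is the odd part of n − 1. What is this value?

8

n − 1 = 394 = 2^1 · 197, so s = 1 and d = 197.
By repeated squaring, 18^197 ≡ 8 (mod 395).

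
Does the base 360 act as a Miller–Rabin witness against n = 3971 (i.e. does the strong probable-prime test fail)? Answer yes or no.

n − 1 = 3970 = 2^1 · 1985, so s = 1 and d = 1985.
x_0 = 360^1985 mod 3971 = 3970.
x_0 = 3970 ≡ −1, so 360 is not a witness.

no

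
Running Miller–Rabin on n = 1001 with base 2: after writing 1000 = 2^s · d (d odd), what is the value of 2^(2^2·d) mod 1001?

n − 1 = 1000 = 2^3 · 125, so s = 3 and d = 125.
x_0 = 2^125 mod 1001 = 32.
x_1 = 32^2 mod 1001 = 23.
x_2 = 23^2 mod 1001 = 529.

529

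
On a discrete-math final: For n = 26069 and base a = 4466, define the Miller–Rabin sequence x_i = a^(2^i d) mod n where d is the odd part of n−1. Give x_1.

n − 1 = 26068 = 2^2 · 6517, so s = 2 and d = 6517.
Repeated squaring mod 26069: 4466^1 ≡ 4466, 4466^2 ≡ 2371, 4466^4 ≡ 16806, 4466^8 ≡ 10090, 4466^16 ≡ 8655, 4466^32 ≡ 12788, 4466^64 ≡ 2107, 4466^128 ≡ 7719, 4466^256 ≡ 15296, 4466^512 ≡ 24410, 4466^1024 ≡ 15036, 4466^2048 ≡ 10928, 4466^4096 ≡ 25164.
6517 = 4096 + 2048 + 256 + 64 + 32 + 16 + 4 + 1, so 4466^6517 ≡ 25164·10928·15296·2107·12788·8655·16806·4466 ≡ 5872 (mod 26069).
x_0 = 5872.
x_1 = 5872^2 mod 26069 = 17166.

17166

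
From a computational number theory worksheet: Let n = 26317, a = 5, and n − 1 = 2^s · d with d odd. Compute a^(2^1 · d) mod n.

26316

n − 1 = 26316 = 2^2 · 6579, so s = 2 and d = 6579.
x_0 = 5^6579 mod 26317 = 513.
x_1 = 513^2 mod 26317 = 26316.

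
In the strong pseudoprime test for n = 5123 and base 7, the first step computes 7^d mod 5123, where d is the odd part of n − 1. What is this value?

n − 1 = 5122 = 2^1 · 2561, so s = 1 and d = 2561.
7^2561 mod 5123 = 1708.

1708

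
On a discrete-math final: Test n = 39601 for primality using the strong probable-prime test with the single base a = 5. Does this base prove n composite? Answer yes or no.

n − 1 = 39600 = 2^4 · 2475, so s = 4 and d = 2475.
Repeated squaring mod 39601: 5^1 ≡ 5, 5^2 ≡ 25, 5^4 ≡ 625, 5^8 ≡ 34216, 5^16 ≡ 10293, 5^32 ≡ 13174, 5^64 ≡ 22694, 5^128 ≡ 6631, 5^256 ≡ 13051, 5^512 ≡ 4700, 5^1024 ≡ 32243, 5^2048 ≡ 5597.
2475 = 2048 + 256 + 128 + 32 + 8 + 2 + 1, so 5^2475 ≡ 5597·13051·6631·13174·34216·25·5 ≡ 29652 (mod 39601).
x_0 = 5^2475 mod 39601 = 29652.
x_0 is neither 1 nor 39600, so continue squaring.
x_1 = 29652^2 mod 39601 = 19702.
x_2 = 19702^2 mod 39601 = 39403.
x_3 = 39403^2 mod 39601 = 39204.
Reached i = s−1 = 3 without hitting −1: 5 is a Miller–Rabin witness and 39601 is composite.

yes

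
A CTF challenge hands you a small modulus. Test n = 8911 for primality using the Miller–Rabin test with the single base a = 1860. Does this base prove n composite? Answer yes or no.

yes

n − 1 = 8910 = 2^1 · 4455, so s = 1 and d = 4455.
x_0 = 1860^4455 mod 8911 = 2813.
x_0 ∉ {1, 8910} and s = 1, so 1860 is a Miller–Rabin witness and 8911 is composite.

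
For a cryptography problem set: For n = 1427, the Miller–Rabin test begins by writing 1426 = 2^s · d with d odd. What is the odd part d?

Halving: 1426 → 713; 713 is odd.
So 1426 = 2^1 · 713.

713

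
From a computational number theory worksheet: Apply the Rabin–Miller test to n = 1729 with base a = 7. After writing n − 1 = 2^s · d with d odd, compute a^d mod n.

n − 1 = 1728 = 2^6 · 27, so s = 6 and d = 27.
Repeated squaring mod 1729: 7^1 ≡ 7, 7^2 ≡ 49, 7^4 ≡ 672, 7^8 ≡ 315, 7^16 ≡ 672.
27 = 16 + 8 + 2 + 1, so 7^27 ≡ 672·315·49·7 ≡ 343 (mod 1729).

343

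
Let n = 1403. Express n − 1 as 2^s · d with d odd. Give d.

701

Halving: 1402 → 701; 701 is odd.
So 1402 = 2^1 · 701.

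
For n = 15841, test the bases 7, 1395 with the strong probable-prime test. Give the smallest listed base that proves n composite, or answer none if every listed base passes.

7

n − 1 = 15840 = 2^5 · 495, so s = 5 and d = 495.
Base 7: x_0 = 7^495 mod 15841 = 12432. x_0 is neither 1 nor 15840, so continue squaring. x_1 = 12432^2 mod 15841 = 9828. x_2 = 9828^2 mod 15841 = 7007. x_3 = 7007^2 mod 15841 = 6790. x_4 = 6790^2 mod 15841 = 6790. Reached i = s−1 = 4 without hitting −1: 7 is a Miller–Rabin witness and 15841 is composite.
Base 1395: x_0 = 1395^495 mod 15841 = 1023. x_0 is neither 1 nor 15840, so continue squaring. x_1 = 1023^2 mod 15841 = 1023. x_2 = 1023^2 mod 15841 = 1023. x_3 = 1023^2 mod 15841 = 1023. x_4 = 1023^2 mod 15841 = 1023. Reached i = s−1 = 4 without hitting −1: 1395 is a Miller–Rabin witness and 15841 is composite.
The smallest witness among the given bases is 7.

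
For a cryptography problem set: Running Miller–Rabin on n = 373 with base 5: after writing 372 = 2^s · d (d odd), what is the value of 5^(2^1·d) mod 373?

372

n − 1 = 372 = 2^2 · 93, so s = 2 and d = 93.
x_0 = 5^93 mod 373 = 104.
x_1 = 104^2 mod 373 = 372.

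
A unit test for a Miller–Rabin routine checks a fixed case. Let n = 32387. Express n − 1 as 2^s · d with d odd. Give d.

16193

Halving: 32386 → 16193; 16193 is odd.
So 32386 = 2^1 · 16193.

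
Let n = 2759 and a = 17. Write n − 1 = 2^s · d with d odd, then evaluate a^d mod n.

1344

n − 1 = 2758 = 2^1 · 1379, so s = 1 and d = 1379.
By repeated squaring, 17^1379 ≡ 1344 (mod 2759).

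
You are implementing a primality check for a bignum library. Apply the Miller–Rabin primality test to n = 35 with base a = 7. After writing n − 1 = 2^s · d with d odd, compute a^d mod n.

7

n − 1 = 34 = 2^1 · 17, so s = 1 and d = 17.
By repeated squaring, 7^17 ≡ 7 (mod 35).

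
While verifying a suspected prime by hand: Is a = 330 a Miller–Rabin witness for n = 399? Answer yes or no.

n − 1 = 398 = 2^1 · 199, so s = 1 and d = 199.
x_0 = 330^199 mod 399 = 330.
x_0 ∉ {1, 398} and s = 1, so 330 is a Miller–Rabin witness and 399 is composite.

yes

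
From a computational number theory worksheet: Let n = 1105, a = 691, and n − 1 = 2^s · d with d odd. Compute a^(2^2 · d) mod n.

n − 1 = 1104 = 2^4 · 69, so s = 4 and d = 69.
x_0 = 691^69 mod 1105 = 486.
x_1 = 486^2 mod 1105 = 831.
x_2 = 831^2 mod 1105 = 1041.

1041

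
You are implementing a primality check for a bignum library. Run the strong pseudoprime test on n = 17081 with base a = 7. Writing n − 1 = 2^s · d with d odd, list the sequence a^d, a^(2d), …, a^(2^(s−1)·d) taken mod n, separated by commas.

n − 1 = 17080 = 2^3 · 2135, so s = 3 and d = 2135.
x_0 = 7^2135 mod 17081 = 4438.
x_1 = 4438^2 mod 17081 = 1451.
x_2 = 1451^2 mod 17081 = 4438.

4438, 1451, 4438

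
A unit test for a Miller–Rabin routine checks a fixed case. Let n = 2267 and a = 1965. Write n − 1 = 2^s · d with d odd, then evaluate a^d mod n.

n − 1 = 2266 = 2^1 · 1133, so s = 1 and d = 1133.
Repeated squaring mod 2267: 1965^1 ≡ 1965, 1965^2 ≡ 524, 1965^4 ≡ 269, 1965^8 ≡ 2084, 1965^16 ≡ 1751, 1965^32 ≡ 1017, 1965^64 ≡ 537, 1965^128 ≡ 460, 1965^256 ≡ 769, 1965^512 ≡ 1941, 1965^1024 ≡ 1994.
1133 = 1024 + 64 + 32 + 8 + 4 + 1, so 1965^1133 ≡ 1994·537·1017·2084·269·1965 ≡ 2266 (mod 2267).

2266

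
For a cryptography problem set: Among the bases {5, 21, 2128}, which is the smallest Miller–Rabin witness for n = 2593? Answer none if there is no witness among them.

n − 1 = 2592 = 2^5 · 81, so s = 5 and d = 81.
Base 5: x_0 = 5^81 mod 2593 = 2588. x_0 is neither 1 nor 2592, so continue squaring. x_1 = 2588^2 mod 2593 = 25. x_2 = 25^2 mod 2593 = 625. x_3 = 625^2 mod 2593 = 1675. x_4 = 1675^2 mod 2593 = 2592. x_4 ≡ −1, so 5 is not a witness.
Base 21: x_0 = 21^81 mod 2593 = 1701. x_0 is neither 1 nor 2592, so continue squaring. x_1 = 1701^2 mod 2593 = 2206. x_2 = 2206^2 mod 2593 = 1968. x_3 = 1968^2 mod 2593 = 1675. x_4 = 1675^2 mod 2593 = 2592. x_4 ≡ −1, so 21 is not a witness.
Base 2128: x_0 = 2128^81 mod 2593 = 2061. x_0 is neither 1 nor 2592, so continue squaring. x_1 = 2061^2 mod 2593 = 387. x_2 = 387^2 mod 2593 = 1968. x_3 = 1968^2 mod 2593 = 1675. x_4 = 1675^2 mod 2593 = 2592. x_4 ≡ −1, so 2128 is not a witness.
No listed base is a witness for 2593.

none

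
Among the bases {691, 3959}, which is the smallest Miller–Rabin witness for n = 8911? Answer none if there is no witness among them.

691

n − 1 = 8910 = 2^1 · 4455, so s = 1 and d = 4455.
Base 691: x_0 = 691^4455 mod 8911 = 2547. x_0 ∉ {1, 8910} and s = 1, so 691 is a Miller–Rabin witness and 8911 is composite.
Base 3959: x_0 = 3959^4455 mod 8911 = 1. x_0 = 1, so 3959 is not a witness.
The smallest witness among the given bases is 691.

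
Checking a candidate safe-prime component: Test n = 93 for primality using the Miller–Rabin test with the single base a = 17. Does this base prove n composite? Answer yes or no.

n − 1 = 92 = 2^2 · 23, so s = 2 and d = 23.
Repeated squaring mod 93: 17^1 ≡ 17, 17^2 ≡ 10, 17^4 ≡ 7, 17^8 ≡ 49, 17^16 ≡ 76.
23 = 16 + 4 + 2 + 1, so 17^23 ≡ 76·7·10·17 ≡ 44 (mod 93).
x_0 = 17^23 mod 93 = 44.
x_0 is neither 1 nor 92, so continue squaring.
x_1 = 44^2 mod 93 = 76.
Reached i = s−1 = 1 without hitting −1: 17 is a Miller–Rabin witness and 93 is composite.

yes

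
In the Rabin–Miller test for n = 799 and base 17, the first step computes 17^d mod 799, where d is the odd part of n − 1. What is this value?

n − 1 = 798 = 2^1 · 399, so s = 1 and d = 399.
Repeated squaring mod 799: 17^1 ≡ 17, 17^2 ≡ 289, 17^4 ≡ 425, 17^8 ≡ 51, 17^16 ≡ 204, 17^32 ≡ 68, 17^64 ≡ 629, 17^128 ≡ 136, 17^256 ≡ 119.
399 = 256 + 128 + 8 + 4 + 2 + 1, so 17^399 ≡ 119·136·51·425·289·17 ≡ 51 (mod 799).

51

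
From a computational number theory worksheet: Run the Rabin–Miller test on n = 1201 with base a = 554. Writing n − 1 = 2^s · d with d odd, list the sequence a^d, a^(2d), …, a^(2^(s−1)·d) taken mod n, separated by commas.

n − 1 = 1200 = 2^4 · 75, so s = 4 and d = 75.
x_0 = 554^75 mod 1201 = 104.
x_1 = 104^2 mod 1201 = 7.
x_2 = 7^2 mod 1201 = 49.
x_3 = 49^2 mod 1201 = 1200.

104, 7, 49, 1200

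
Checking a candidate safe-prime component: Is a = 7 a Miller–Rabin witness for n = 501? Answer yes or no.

yes

n − 1 = 500 = 2^2 · 125, so s = 2 and d = 125.
x_0 = 7^125 mod 501 = 406.
x_0 is neither 1 nor 500, so continue squaring.
x_1 = 406^2 mod 501 = 7.
Reached i = s−1 = 1 without hitting −1: 7 is a Miller–Rabin witness and 501 is composite.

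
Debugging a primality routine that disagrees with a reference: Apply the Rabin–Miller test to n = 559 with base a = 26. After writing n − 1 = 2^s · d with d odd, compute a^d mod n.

n − 1 = 558 = 2^1 · 279, so s = 1 and d = 279.
26^279 mod 559 = 481.

481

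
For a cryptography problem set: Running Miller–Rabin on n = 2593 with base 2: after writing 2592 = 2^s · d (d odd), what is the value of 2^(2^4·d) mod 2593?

n − 1 = 2592 = 2^5 · 81, so s = 5 and d = 81.
Repeated squaring mod 2593: 2^1 ≡ 2, 2^2 ≡ 4, 2^4 ≡ 16, 2^8 ≡ 256, 2^16 ≡ 711, 2^32 ≡ 2479, 2^64 ≡ 31.
81 = 64 + 16 + 1, so 2^81 ≡ 31·711·2 ≡ 1 (mod 2593).
x_0 = 1.
x_1 = 1^2 mod 2593 = 1.
x_2 = 1^2 mod 2593 = 1.
x_3 = 1^2 mod 2593 = 1.
x_4 = 1^2 mod 2593 = 1.

1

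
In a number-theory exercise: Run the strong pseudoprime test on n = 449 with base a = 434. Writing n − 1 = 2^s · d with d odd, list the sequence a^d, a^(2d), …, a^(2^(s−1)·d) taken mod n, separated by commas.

391, 221, 349, 122, 67, 448

n − 1 = 448 = 2^6 · 7, so s = 6 and d = 7.
x_0 = 434^7 mod 449 = 391.
x_1 = 391^2 mod 449 = 221.
x_2 = 221^2 mod 449 = 349.
x_3 = 349^2 mod 449 = 122.
x_4 = 122^2 mod 449 = 67.
x_5 = 67^2 mod 449 = 448.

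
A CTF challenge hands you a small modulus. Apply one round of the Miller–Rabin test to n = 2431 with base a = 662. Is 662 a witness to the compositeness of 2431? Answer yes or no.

no

n − 1 = 2430 = 2^1 · 1215, so s = 1 and d = 1215.
x_0 = 662^1215 mod 2431 = 2430.
x_0 = 2430 ≡ −1, so 662 is not a witness.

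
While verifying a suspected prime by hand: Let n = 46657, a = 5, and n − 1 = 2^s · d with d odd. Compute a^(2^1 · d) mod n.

n − 1 = 46656 = 2^6 · 729, so s = 6 and d = 729.
x_0 = 5^729 mod 46657 = 746.
x_1 = 746^2 mod 46657 = 43289.

43289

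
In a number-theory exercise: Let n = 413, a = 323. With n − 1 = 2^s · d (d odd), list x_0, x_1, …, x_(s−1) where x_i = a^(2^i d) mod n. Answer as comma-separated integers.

n − 1 = 412 = 2^2 · 103, so s = 2 and d = 103.
x_0 = 323^103 mod 413 = 57.
x_1 = 57^2 mod 413 = 358.

57, 358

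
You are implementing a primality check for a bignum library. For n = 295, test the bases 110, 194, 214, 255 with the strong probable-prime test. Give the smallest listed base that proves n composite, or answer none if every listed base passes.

110

n − 1 = 294 = 2^1 · 147, so s = 1 and d = 147.
Base 110: x_0 = 110^147 mod 295 = 5. x_0 ∉ {1, 294} and s = 1, so 110 is a Miller–Rabin witness and 295 is composite.
Base 194: x_0 = 194^147 mod 295 = 289. x_0 ∉ {1, 294} and s = 1, so 194 is a Miller–Rabin witness and 295 is composite.
Base 214: x_0 = 214^147 mod 295 = 224. x_0 ∉ {1, 294} and s = 1, so 214 is a Miller–Rabin witness and 295 is composite.
Base 255: x_0 = 255^147 mod 295 = 125. x_0 ∉ {1, 294} and s = 1, so 255 is a Miller–Rabin witness and 295 is composite.
The smallest witness among the given bases is 110.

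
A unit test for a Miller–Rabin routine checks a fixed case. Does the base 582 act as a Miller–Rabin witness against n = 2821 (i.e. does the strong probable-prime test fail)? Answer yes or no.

n − 1 = 2820 = 2^2 · 705, so s = 2 and d = 705.
Repeated squaring mod 2821: 582^1 ≡ 582, 582^2 ≡ 204, 582^4 ≡ 2122, 582^8 ≡ 568, 582^16 ≡ 1030, 582^32 ≡ 204, 582^64 ≡ 2122, 582^128 ≡ 568, 582^256 ≡ 1030, 582^512 ≡ 204.
705 = 512 + 128 + 64 + 1, so 582^705 ≡ 204·568·2122·582 ≡ 1611 (mod 2821).
x_0 = 582^705 mod 2821 = 1611.
x_0 is neither 1 nor 2820, so continue squaring.
x_1 = 1611^2 mod 2821 = 1.
x_1 = 1 but x_0 ≠ ±1, a nontrivial square root of 1 — 582 is a witness and 2821 is composite.

yes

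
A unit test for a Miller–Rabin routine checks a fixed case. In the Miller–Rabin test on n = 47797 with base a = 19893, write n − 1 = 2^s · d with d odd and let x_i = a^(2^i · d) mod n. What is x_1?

n − 1 = 47796 = 2^2 · 11949, so s = 2 and d = 11949.
x_0 = 19893^11949 mod 47797 = 1665.
x_1 = 1665^2 mod 47797 = 47796.

47796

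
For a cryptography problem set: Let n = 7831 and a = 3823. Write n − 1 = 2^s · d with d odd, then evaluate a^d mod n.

7012

n − 1 = 7830 = 2^1 · 3915, so s = 1 and d = 3915.
3823^3915 mod 7831 = 7012.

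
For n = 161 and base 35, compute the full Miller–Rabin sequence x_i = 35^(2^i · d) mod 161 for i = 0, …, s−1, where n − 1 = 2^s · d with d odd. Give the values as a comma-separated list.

n − 1 = 160 = 2^5 · 5, so s = 5 and d = 5.
x_0 = 35^5 mod 161 = 133.
x_1 = 133^2 mod 161 = 140.
x_2 = 140^2 mod 161 = 119.
x_3 = 119^2 mod 161 = 154.
x_4 = 154^2 mod 161 = 49.

133, 140, 119, 154, 49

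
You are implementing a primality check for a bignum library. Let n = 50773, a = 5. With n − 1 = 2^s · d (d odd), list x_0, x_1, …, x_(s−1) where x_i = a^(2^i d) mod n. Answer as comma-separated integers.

n − 1 = 50772 = 2^2 · 12693, so s = 2 and d = 12693.
x_0 = 5^12693 mod 50773 = 15139.
x_1 = 15139^2 mod 50773 = 50772.

15139, 50772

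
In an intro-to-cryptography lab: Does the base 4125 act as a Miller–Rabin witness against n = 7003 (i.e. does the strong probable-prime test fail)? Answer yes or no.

yes

n − 1 = 7002 = 2^1 · 3501, so s = 1 and d = 3501.
x_0 = 4125^3501 mod 7003 = 2274.
x_0 ∉ {1, 7002} and s = 1, so 4125 is a Miller–Rabin witness and 7003 is composite.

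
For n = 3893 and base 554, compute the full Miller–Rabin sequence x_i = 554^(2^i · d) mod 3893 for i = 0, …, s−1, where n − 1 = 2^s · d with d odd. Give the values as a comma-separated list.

n − 1 = 3892 = 2^2 · 973, so s = 2 and d = 973.
x_0 = 554^973 mod 3893 = 3139.
x_1 = 3139^2 mod 3893 = 138.

3139, 138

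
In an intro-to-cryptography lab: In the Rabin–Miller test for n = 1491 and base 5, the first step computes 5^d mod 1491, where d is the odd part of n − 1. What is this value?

n − 1 = 1490 = 2^1 · 745, so s = 1 and d = 745.
5^745 mod 1491 = 782.

782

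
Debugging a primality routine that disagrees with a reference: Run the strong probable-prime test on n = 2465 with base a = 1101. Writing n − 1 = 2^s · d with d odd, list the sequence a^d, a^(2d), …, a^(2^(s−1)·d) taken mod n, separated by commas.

n − 1 = 2464 = 2^5 · 77, so s = 5 and d = 77.
x_0 = 1101^77 mod 2465 = 1101.
x_1 = 1101^2 mod 2465 = 1886.
x_2 = 1886^2 mod 2465 = 1.
x_3 = 1^2 mod 2465 = 1.
x_4 = 1^2 mod 2465 = 1.

1101, 1886, 1, 1, 1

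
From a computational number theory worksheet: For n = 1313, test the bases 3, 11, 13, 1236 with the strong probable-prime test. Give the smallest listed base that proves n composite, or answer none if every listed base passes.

n − 1 = 1312 = 2^5 · 41, so s = 5 and d = 41.
Base 3: x_0 = 3^41 mod 1313 = 867. x_0 is neither 1 nor 1312, so continue squaring. x_1 = 867^2 mod 1313 = 653. x_2 = 653^2 mod 1313 = 997. x_3 = 997^2 mod 1313 = 68. x_4 = 68^2 mod 1313 = 685. Reached i = s−1 = 4 without hitting −1: 3 is a Miller–Rabin witness and 1313 is composite.
Base 11: x_0 = 11^41 mod 1313 = 540. x_0 is neither 1 nor 1312, so continue squaring. x_1 = 540^2 mod 1313 = 114. x_2 = 114^2 mod 1313 = 1179. x_3 = 1179^2 mod 1313 = 887. x_4 = 887^2 mod 1313 = 282. Reached i = s−1 = 4 without hitting −1: 11 is a Miller–Rabin witness and 1313 is composite.
Base 13: x_0 = 13^41 mod 1313 = 468. x_0 is neither 1 nor 1312, so continue squaring. x_1 = 468^2 mod 1313 = 1066. x_2 = 1066^2 mod 1313 = 611. x_3 = 611^2 mod 1313 = 429. x_4 = 429^2 mod 1313 = 221. Reached i = s−1 = 4 without hitting −1: 13 is a Miller–Rabin witness and 1313 is composite.
Base 1236: x_0 = 1236^41 mod 1313 = 703. x_0 is neither 1 nor 1312, so continue squaring. x_1 = 703^2 mod 1313 = 521. x_2 = 521^2 mod 1313 = 963. x_3 = 963^2 mod 1313 = 391. x_4 = 391^2 mod 1313 = 573. Reached i = s−1 = 4 without hitting −1: 1236 is a Miller–Rabin witness and 1313 is composite.
The smallest witness among the given bases is 3.

3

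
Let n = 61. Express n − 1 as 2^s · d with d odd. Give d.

Halving: 60 → 30 → 15; 15 is odd.
So 60 = 2^2 · 15.

15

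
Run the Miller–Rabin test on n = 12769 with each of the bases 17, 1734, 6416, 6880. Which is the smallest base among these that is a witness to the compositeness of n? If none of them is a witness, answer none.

17

n − 1 = 12768 = 2^5 · 399, so s = 5 and d = 399.
Base 17: x_0 = 17^399 mod 12769 = 6476. x_0 is neither 1 nor 12768, so continue squaring. x_1 = 6476^2 mod 12769 = 5180. x_2 = 5180^2 mod 12769 = 4731. x_3 = 4731^2 mod 12769 = 11073. x_4 = 11073^2 mod 12769 = 3391. Reached i = s−1 = 4 without hitting −1: 17 is a Miller–Rabin witness and 12769 is composite.
Base 1734: x_0 = 1734^399 mod 12769 = 291. x_0 is neither 1 nor 12768, so continue squaring. x_1 = 291^2 mod 12769 = 8067. x_2 = 8067^2 mod 12769 = 5665. x_3 = 5665^2 mod 12769 = 3728. x_4 = 3728^2 mod 12769 = 5312. Reached i = s−1 = 4 without hitting −1: 1734 is a Miller–Rabin witness and 12769 is composite.
Base 6416: x_0 = 6416^399 mod 12769 = 1965. x_0 is neither 1 nor 12768, so continue squaring. x_1 = 1965^2 mod 12769 = 4987. x_2 = 4987^2 mod 12769 = 8926. x_3 = 8926^2 mod 12769 = 7685. x_4 = 7685^2 mod 12769 = 2600. Reached i = s−1 = 4 without hitting −1: 6416 is a Miller–Rabin witness and 12769 is composite.
Base 6880: x_0 = 6880^399 mod 12769 = 10327. x_0 is neither 1 nor 12768, so continue squaring. x_1 = 10327^2 mod 12769 = 241. x_2 = 241^2 mod 12769 = 7005. x_3 = 7005^2 mod 12769 = 11527. x_4 = 11527^2 mod 12769 = 10284. Reached i = s−1 = 4 without hitting −1: 6880 is a Miller–Rabin witness and 12769 is composite.
The smallest witness among the given bases is 17.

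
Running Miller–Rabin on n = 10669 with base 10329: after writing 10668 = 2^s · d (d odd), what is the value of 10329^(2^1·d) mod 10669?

n − 1 = 10668 = 2^2 · 2667, so s = 2 and d = 2667.
By repeated squaring, 10329^2667 ≡ 5563 (mod 10669).
x_0 = 5563.
x_1 = 5563^2 mod 10669 = 6869.

6869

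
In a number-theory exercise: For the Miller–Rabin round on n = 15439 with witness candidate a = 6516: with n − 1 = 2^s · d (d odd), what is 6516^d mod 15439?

15438

n − 1 = 15438 = 2^1 · 7719, so s = 1 and d = 7719.
Repeated squaring mod 15439: 6516^1 ≡ 6516, 6516^2 ≡ 1006, 6516^4 ≡ 8501, 6516^8 ≡ 12481, 6516^16 ≡ 11290, 6516^32 ≡ 15155, 6516^64 ≡ 3461, 6516^128 ≡ 13296, 6516^256 ≡ 7066, 6516^512 ≡ 14069, 6516^1024 ≡ 8781, 6516^2048 ≡ 3595, 6516^4096 ≡ 1582.
7719 = 4096 + 2048 + 1024 + 512 + 32 + 4 + 2 + 1, so 6516^7719 ≡ 1582·3595·8781·14069·15155·8501·1006·6516 ≡ 15438 (mod 15439).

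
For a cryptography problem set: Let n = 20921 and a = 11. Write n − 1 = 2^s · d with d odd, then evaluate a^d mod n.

12248

n − 1 = 20920 = 2^3 · 2615, so s = 3 and d = 2615.
11^2615 mod 20921 = 12248.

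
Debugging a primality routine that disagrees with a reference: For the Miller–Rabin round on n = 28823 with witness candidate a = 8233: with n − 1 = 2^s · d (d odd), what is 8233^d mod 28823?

131

n − 1 = 28822 = 2^1 · 14411, so s = 1 and d = 14411.
8233^14411 mod 28823 = 131.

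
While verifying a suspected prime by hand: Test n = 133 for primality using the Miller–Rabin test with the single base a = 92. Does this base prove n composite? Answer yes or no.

yes

n − 1 = 132 = 2^2 · 33, so s = 2 and d = 33.
x_0 = 92^33 mod 133 = 64.
x_0 is neither 1 nor 132, so continue squaring.
x_1 = 64^2 mod 133 = 106.
Reached i = s−1 = 1 without hitting −1: 92 is a Miller–Rabin witness and 133 is composite.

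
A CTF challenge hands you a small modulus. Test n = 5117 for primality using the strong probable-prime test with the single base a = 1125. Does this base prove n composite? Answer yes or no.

yes

n − 1 = 5116 = 2^2 · 1279, so s = 2 and d = 1279.
x_0 = 1125^1279 mod 5117 = 5038.
x_0 is neither 1 nor 5116, so continue squaring.
x_1 = 5038^2 mod 5117 = 1124.
Reached i = s−1 = 1 without hitting −1: 1125 is a Miller–Rabin witness and 5117 is composite.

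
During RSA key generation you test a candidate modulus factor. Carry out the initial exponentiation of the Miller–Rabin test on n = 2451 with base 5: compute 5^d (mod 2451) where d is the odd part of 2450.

n − 1 = 2450 = 2^1 · 1225, so s = 1 and d = 1225.
Repeated squaring mod 2451: 5^1 ≡ 5, 5^2 ≡ 25, 5^4 ≡ 625, 5^8 ≡ 916, 5^16 ≡ 814, 5^32 ≡ 826, 5^64 ≡ 898, 5^128 ≡ 25, 5^256 ≡ 625, 5^512 ≡ 916, 5^1024 ≡ 814.
1225 = 1024 + 128 + 64 + 8 + 1, so 5^1225 ≡ 814·25·898·916·5 ≡ 1886 (mod 2451).

1886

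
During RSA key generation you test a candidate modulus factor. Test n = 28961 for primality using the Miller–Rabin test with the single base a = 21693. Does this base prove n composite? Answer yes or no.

no

n − 1 = 28960 = 2^5 · 905, so s = 5 and d = 905.
x_0 = 21693^905 mod 28961 = 23848.
x_0 is neither 1 nor 28960, so continue squaring.
x_1 = 23848^2 mod 28961 = 19947.
x_2 = 19947^2 mod 28961 = 16591.
x_3 = 16591^2 mod 28961 = 15937.
x_4 = 15937^2 mod 28961 = 28960.
x_4 ≡ −1, so 21693 is not a witness.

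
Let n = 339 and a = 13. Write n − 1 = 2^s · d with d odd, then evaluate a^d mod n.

13

n − 1 = 338 = 2^1 · 169, so s = 1 and d = 169.
13^169 mod 339 = 13.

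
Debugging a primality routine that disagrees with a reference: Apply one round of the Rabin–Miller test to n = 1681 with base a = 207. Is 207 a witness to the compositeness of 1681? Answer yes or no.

n − 1 = 1680 = 2^4 · 105, so s = 4 and d = 105.
x_0 = 207^105 mod 1681 = 1303.
x_0 is neither 1 nor 1680, so continue squaring.
x_1 = 1303^2 mod 1681 = 1680.
x_1 ≡ −1, so 207 is not a witness.

no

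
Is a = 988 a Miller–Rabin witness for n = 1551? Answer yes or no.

no

n − 1 = 1550 = 2^1 · 775, so s = 1 and d = 775.
x_0 = 988^775 mod 1551 = 1.
x_0 = 1, so 988 is not a witness.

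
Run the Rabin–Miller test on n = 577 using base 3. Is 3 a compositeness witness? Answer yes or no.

n − 1 = 576 = 2^6 · 9, so s = 6 and d = 9.
Repeated squaring mod 577: 3^1 ≡ 3, 3^2 ≡ 9, 3^4 ≡ 81, 3^8 ≡ 214.
9 = 8 + 1, so 3^9 ≡ 214·3 ≡ 65 (mod 577).
x_0 = 3^9 mod 577 = 65.
x_0 is neither 1 nor 576, so continue squaring.
x_1 = 65^2 mod 577 = 186.
x_2 = 186^2 mod 577 = 553.
x_3 = 553^2 mod 577 = 576.
x_3 ≡ −1, so 3 is not a witness.

no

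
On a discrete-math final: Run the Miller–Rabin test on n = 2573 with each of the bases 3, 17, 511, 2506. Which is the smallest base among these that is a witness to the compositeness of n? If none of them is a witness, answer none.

3

n − 1 = 2572 = 2^2 · 643, so s = 2 and d = 643.
Base 3: x_0 = 3^643 mod 2573 = 1698. x_0 is neither 1 nor 2572, so continue squaring. x_1 = 1698^2 mod 2573 = 1444. Reached i = s−1 = 1 without hitting −1: 3 is a Miller–Rabin witness and 2573 is composite.
Base 17: x_0 = 17^643 mod 2573 = 1522. x_0 is neither 1 nor 2572, so continue squaring. x_1 = 1522^2 mod 2573 = 784. Reached i = s−1 = 1 without hitting −1: 17 is a Miller–Rabin witness and 2573 is composite.
Base 511: x_0 = 511^643 mod 2573 = 1732. x_0 is neither 1 nor 2572, so continue squaring. x_1 = 1732^2 mod 2573 = 2279. Reached i = s−1 = 1 without hitting −1: 511 is a Miller–Rabin witness and 2573 is composite.
Base 2506: x_0 = 2506^643 mod 2573 = 1700. x_0 is neither 1 nor 2572, so continue squaring. x_1 = 1700^2 mod 2573 = 521. Reached i = s−1 = 1 without hitting −1: 2506 is a Miller–Rabin witness and 2573 is composite.
The smallest witness among the given bases is 3.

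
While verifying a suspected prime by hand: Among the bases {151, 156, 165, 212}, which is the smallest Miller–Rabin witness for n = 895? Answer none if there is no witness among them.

n − 1 = 894 = 2^1 · 447, so s = 1 and d = 447.
Base 151: x_0 = 151^447 mod 895 = 426. x_0 ∉ {1, 894} and s = 1, so 151 is a Miller–Rabin witness and 895 is composite.
Base 156: x_0 = 156^447 mod 895 = 171. x_0 ∉ {1, 894} and s = 1, so 156 is a Miller–Rabin witness and 895 is composite.
Base 165: x_0 = 165^447 mod 895 = 520. x_0 ∉ {1, 894} and s = 1, so 165 is a Miller–Rabin witness and 895 is composite.
Base 212: x_0 = 212^447 mod 895 = 343. x_0 ∉ {1, 894} and s = 1, so 212 is a Miller–Rabin witness and 895 is composite.
The smallest witness among the given bases is 151.

151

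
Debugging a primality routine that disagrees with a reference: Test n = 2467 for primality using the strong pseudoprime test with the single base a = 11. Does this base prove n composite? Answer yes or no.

no

n − 1 = 2466 = 2^1 · 1233, so s = 1 and d = 1233.
x_0 = 11^1233 mod 2467 = 2466.
x_0 = 2466 ≡ −1, so 11 is not a witness.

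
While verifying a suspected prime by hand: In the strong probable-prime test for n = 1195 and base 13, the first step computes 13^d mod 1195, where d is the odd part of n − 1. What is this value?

548

n − 1 = 1194 = 2^1 · 597, so s = 1 and d = 597.
13^597 mod 1195 = 548.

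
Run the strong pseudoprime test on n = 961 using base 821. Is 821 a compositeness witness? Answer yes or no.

yes

n − 1 = 960 = 2^6 · 15, so s = 6 and d = 15.
Repeated squaring mod 961: 821^1 ≡ 821, 821^2 ≡ 380, 821^4 ≡ 250, 821^8 ≡ 35.
15 = 8 + 4 + 2 + 1, so 821^15 ≡ 35·250·380·821 ≡ 712 (mod 961).
x_0 = 821^15 mod 961 = 712.
x_0 is neither 1 nor 960, so continue squaring.
x_1 = 712^2 mod 961 = 497.
x_2 = 497^2 mod 961 = 32.
x_3 = 32^2 mod 961 = 63.
x_4 = 63^2 mod 961 = 125.
x_5 = 125^2 mod 961 = 249.
Reached i = s−1 = 5 without hitting −1: 821 is a Miller–Rabin witness and 961 is composite.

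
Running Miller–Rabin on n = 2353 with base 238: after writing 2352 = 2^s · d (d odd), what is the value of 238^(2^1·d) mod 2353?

1366

n − 1 = 2352 = 2^4 · 147, so s = 4 and d = 147.
Repeated squaring mod 2353: 238^1 ≡ 238, 238^2 ≡ 172, 238^4 ≡ 1348, 238^8 ≡ 588, 238^16 ≡ 2206, 238^32 ≡ 432, 238^64 ≡ 737, 238^128 ≡ 1979.
147 = 128 + 16 + 2 + 1, so 238^147 ≡ 1979·2206·172·238 ≡ 792 (mod 2353).
x_0 = 792.
x_1 = 792^2 mod 2353 = 1366.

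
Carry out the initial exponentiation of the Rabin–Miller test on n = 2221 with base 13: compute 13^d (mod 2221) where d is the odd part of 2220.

n − 1 = 2220 = 2^2 · 555, so s = 2 and d = 555.
Repeated squaring mod 2221: 13^1 ≡ 13, 13^2 ≡ 169, 13^4 ≡ 1909, 13^8 ≡ 1841, 13^16 ≡ 35, 13^32 ≡ 1225, 13^64 ≡ 1450, 13^128 ≡ 1434, 13^256 ≡ 1931, 13^512 ≡ 1923.
555 = 512 + 32 + 8 + 2 + 1, so 13^555 ≡ 1923·1225·1841·169·13 ≡ 790 (mod 2221).

790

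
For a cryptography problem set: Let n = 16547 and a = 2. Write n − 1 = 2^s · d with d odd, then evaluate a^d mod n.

n − 1 = 16546 = 2^1 · 8273, so s = 1 and d = 8273.
Repeated squaring mod 16547: 2^1 ≡ 2, 2^2 ≡ 4, 2^4 ≡ 16, 2^8 ≡ 256, 2^16 ≡ 15895, 2^32 ≡ 11429, 2^64 ≡ 23, 2^128 ≡ 529, 2^256 ≡ 15089, 2^512 ≡ 7748, 2^1024 ≡ 15535, 2^2048 ≡ 14777, 2^4096 ≡ 5517, 2^8192 ≡ 7356.
8273 = 8192 + 64 + 16 + 1, so 2^8273 ≡ 7356·23·15895·2 ≡ 16546 (mod 16547).

16546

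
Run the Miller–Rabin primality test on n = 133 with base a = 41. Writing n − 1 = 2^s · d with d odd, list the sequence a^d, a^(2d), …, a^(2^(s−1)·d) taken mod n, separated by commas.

69, 106

n − 1 = 132 = 2^2 · 33, so s = 2 and d = 33.
x_0 = 41^33 mod 133 = 69.
x_1 = 69^2 mod 133 = 106.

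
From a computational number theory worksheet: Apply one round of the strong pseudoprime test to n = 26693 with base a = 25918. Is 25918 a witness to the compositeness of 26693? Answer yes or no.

no

n − 1 = 26692 = 2^2 · 6673, so s = 2 and d = 6673.
Repeated squaring mod 26693: 25918^1 ≡ 25918, 25918^2 ≡ 13379, 25918^4 ≡ 21076, 25918^8 ≡ 26256, 25918^16 ≡ 4118, 25918^32 ≡ 7869, 25918^64 ≡ 20094, 25918^128 ≡ 10518, 25918^256 ≡ 12532, 25918^512 ≡ 16105, 25918^1024 ≡ 21837, 25918^2048 ≡ 10817, 25918^4096 ≡ 12070.
6673 = 4096 + 2048 + 512 + 16 + 1, so 25918^6673 ≡ 12070·10817·16105·4118·25918 ≡ 26692 (mod 26693).
x_0 = 25918^6673 mod 26693 = 26692.
x_0 = 26692 ≡ −1, so 25918 is not a witness.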